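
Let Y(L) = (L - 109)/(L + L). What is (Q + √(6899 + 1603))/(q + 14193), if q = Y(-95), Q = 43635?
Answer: 1381775/449479 + 95*√8502/1348437 ≈ 3.0807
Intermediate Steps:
Y(L) = (-109 + L)/(2*L) (Y(L) = (-109 + L)/((2*L)) = (-109 + L)*(1/(2*L)) = (-109 + L)/(2*L))
q = 102/95 (q = (½)*(-109 - 95)/(-95) = (½)*(-1/95)*(-204) = 102/95 ≈ 1.0737)
(Q + √(6899 + 1603))/(q + 14193) = (43635 + √(6899 + 1603))/(102/95 + 14193) = (43635 + √8502)/(1348437/95) = (43635 + √8502)*(95/1348437) = 1381775/449479 + 95*√8502/1348437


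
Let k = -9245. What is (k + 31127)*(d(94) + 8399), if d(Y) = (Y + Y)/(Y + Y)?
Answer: 183808800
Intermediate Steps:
d(Y) = 1 (d(Y) = (2*Y)/((2*Y)) = (2*Y)*(1/(2*Y)) = 1)
(k + 31127)*(d(94) + 8399) = (-9245 + 31127)*(1 + 8399) = 21882*8400 = 183808800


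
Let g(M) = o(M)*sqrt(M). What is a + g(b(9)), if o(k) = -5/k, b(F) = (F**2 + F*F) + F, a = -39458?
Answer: -39458 - 5*sqrt(19)/57 ≈ -39458.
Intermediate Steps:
b(F) = F + 2*F**2 (b(F) = (F**2 + F**2) + F = 2*F**2 + F = F + 2*F**2)
g(M) = -5/sqrt(M) (g(M) = (-5/M)*sqrt(M) = -5/sqrt(M))
a + g(b(9)) = -39458 - 5*1/(3*sqrt(1 + 2*9)) = -39458 - 5*1/(3*sqrt(1 + 18)) = -39458 - 5*sqrt(19)/57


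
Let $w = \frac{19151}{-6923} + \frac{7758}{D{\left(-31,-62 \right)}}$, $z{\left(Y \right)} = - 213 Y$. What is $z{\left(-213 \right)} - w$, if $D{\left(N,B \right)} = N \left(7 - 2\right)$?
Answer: $\frac{48740563024}{1073065} \approx 45422.0$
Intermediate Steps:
$D{\left(N,B \right)} = 5 N$ ($D{\left(N,B \right)} = N 5 = 5 N$)
$w = - \frac{56677039}{1073065}$ ($w = \frac{19151}{-6923} + \frac{7758}{5 \left(-31\right)} = 19151 \left(- \frac{1}{6923}\right) + \frac{7758}{-155} = - \frac{19151}{6923} + 7758 \left(- \frac{1}{155}\right) = - \frac{19151}{6923} - \frac{7758}{155} = - \frac{56677039}{1073065} \approx -52.818$)
$z{\left(-213 \right)} - w = \left(-213\right) \left(-213\right) - - \frac{56677039}{1073065} = 45369 + \frac{56677039}{1073065} = \frac{48740563024}{1073065}$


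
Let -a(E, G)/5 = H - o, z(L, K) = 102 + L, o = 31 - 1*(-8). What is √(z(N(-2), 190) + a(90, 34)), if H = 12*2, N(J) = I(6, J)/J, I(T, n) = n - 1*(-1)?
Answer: √710/2 ≈ 13.323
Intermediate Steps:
I(T, n) = 1 + n (I(T, n) = n + 1 = 1 + n)
N(J) = (1 + J)/J
H = 24
o = 39 (o = 31 + 8 = 39)
a(E, G) = 75 (a(E, G) = -5*(24 - 1*39) = -5*(24 - 39) = -5*(-15) = 75)
√(z(N(-2), 190) + a(90, 34)) = √((102 + (1 - 2)/(-2)) + 75) = √((102 - ½*(-1)) + 75) = √((102 + ½) + 75) = √(205/2 + 75) = √(355/2) = √710/2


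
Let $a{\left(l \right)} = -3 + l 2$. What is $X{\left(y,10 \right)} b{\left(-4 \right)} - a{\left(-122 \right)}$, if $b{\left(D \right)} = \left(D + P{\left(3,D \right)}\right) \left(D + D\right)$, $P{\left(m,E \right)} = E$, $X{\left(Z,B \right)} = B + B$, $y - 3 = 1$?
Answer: $1527$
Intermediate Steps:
$y = 4$ ($y = 3 + 1 = 4$)
$X{\left(Z,B \right)} = 2 B$
$a{\left(l \right)} = -3 + 2 l$
$b{\left(D \right)} = 4 D^{2}$ ($b{\left(D \right)} = \left(D + D\right) \left(D + D\right) = 2 D 2 D = 4 D^{2}$)
$X{\left(y,10 \right)} b{\left(-4 \right)} - a{\left(-122 \right)} = 2 \cdot 10 \cdot 4 \left(-4\right)^{2} - \left(-3 + 2 \left(-122\right)\right) = 20 \cdot 4 \cdot 16 - \left(-3 - 244\right) = 20 \cdot 64 - -247 = 1280 + 247 = 1527$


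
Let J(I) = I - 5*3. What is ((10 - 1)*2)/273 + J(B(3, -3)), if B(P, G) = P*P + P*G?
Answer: -1359/91 ≈ -14.934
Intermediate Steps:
B(P, G) = P² + G*P
J(I) = -15 + I (J(I) = I - 15 = -15 + I)
((10 - 1)*2)/273 + J(B(3, -3)) = ((10 - 1)*2)/273 + (-15 + 3*(-3 + 3)) = (9*2)/273 + (-15 + 3*0) = (1/273)*18 + (-15 + 0) = 6/91 - 15 = -1359/91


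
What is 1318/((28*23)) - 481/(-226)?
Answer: 75954/18193 ≈ 4.1749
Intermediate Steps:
1318/((28*23)) - 481/(-226) = 1318/644 - 481*(-1/226) = 1318*(1/644) + 481/226 = 659/322 + 481/226 = 75954/18193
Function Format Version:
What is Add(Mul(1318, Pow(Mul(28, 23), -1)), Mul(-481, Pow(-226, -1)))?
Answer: Rational(75954, 18193) ≈ 4.1749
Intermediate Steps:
Add(Mul(1318, Pow(Mul(28, 23), -1)), Mul(-481, Pow(-226, -1))) = Add(Mul(1318, Pow(644, -1)), Mul(-481, Rational(-1, 226))) = Add(Mul(1318, Rational(1, 644)), Rational(481, 226)) = Add(Rational(659, 322), Rational(481, 226)) = Rational(75954, 18193)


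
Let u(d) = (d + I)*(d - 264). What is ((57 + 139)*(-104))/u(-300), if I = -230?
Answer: -2548/37365 ≈ -0.068192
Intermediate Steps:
u(d) = (-264 + d)*(-230 + d) (u(d) = (d - 230)*(d - 264) = (-230 + d)*(-264 + d) = (-264 + d)*(-230 + d))
((57 + 139)*(-104))/u(-300) = ((57 + 139)*(-104))/(60720 + (-300)² - 494*(-300)) = (196*(-104))/(60720 + 90000 + 148200) = -20384/298920 = -20384*1/298920 = -2548/37365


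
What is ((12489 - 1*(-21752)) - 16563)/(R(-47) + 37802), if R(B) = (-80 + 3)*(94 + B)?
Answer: 17678/34183 ≈ 0.51716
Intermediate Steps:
R(B) = -7238 - 77*B (R(B) = -77*(94 + B) = -7238 - 77*B)
((12489 - 1*(-21752)) - 16563)/(R(-47) + 37802) = ((12489 - 1*(-21752)) - 16563)/((-7238 - 77*(-47)) + 37802) = ((12489 + 21752) - 16563)/((-7238 + 3619) + 37802) = (34241 - 16563)/(-3619 + 37802) = 17678/34183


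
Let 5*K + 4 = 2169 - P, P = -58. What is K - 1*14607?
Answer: -70812/5 ≈ -14162.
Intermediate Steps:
K = 2223/5 (K = -4/5 + (2169 - 1*(-58))/5 = -4/5 + (2169 + 58)/5 = -4/5 + (1/5)*2227 = -4/5 + 2227/5 = 2223/5 ≈ 444.60)
K - 1*14607 = 2223/5 - 1*14607 = 2223/5 - 14607 = -70812/5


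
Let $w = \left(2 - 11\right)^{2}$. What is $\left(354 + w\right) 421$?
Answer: $183135$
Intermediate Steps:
$w = 81$ ($w = \left(-9\right)^{2} = 81$)
$\left(354 + w\right) 421 = \left(354 + 81\right) 421 = 435 \cdot 421 = 183135$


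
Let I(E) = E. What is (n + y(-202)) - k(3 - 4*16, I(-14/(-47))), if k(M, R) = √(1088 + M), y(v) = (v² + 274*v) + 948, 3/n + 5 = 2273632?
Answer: -30912232689/2273627 - √1027 ≈ -13628.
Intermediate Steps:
n = 3/2273627 (n = 3/(-5 + 2273632) = 3/2273627 ≈ 1.3195e-6)
y(v) = 948 + v² + 274*v
(n + y(-202)) - k(3 - 4*16, I(-14/(-47))) = (3/2273627 + (948 + (-202)² + 274*(-202))) - √(1088 + (3 - 4*16)) = (3/2273627 + (948 + 40804 - 55348)) - √(1088 + (3 - 64)) = (3/2273627 - 13596) - √(1088 - 61) = -30912232689/2273627 - √1027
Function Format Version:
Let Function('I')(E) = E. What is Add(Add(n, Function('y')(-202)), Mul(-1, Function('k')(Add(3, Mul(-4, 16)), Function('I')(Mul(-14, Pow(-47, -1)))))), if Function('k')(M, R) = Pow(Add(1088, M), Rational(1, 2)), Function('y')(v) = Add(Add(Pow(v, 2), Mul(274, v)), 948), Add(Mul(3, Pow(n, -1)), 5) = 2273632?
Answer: Add(Rational(-30912232689, 2273627), Mul(-1, Pow(1027, Rational(1, 2)))) ≈ -13628.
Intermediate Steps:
n = Rational(3, 2273627) (n = Mul(3, Pow(Add(-5, 2273632), -1)) = Mul(3, Pow(2273627, -1)) = Mul(3, Rational(1, 2273627)) = Rational(3, 2273627) ≈ 1.3195e-6)
Function('y')(v) = Add(948, Pow(v, 2), Mul(274, v))
Add(Add(n, Function('y')(-202)), Mul(-1, Function('k')(Add(3, Mul(-4, 16)), Function('I')(Mul(-14, Pow(-47, -1)))))) = Add(Add(Rational(3, 2273627), Add(948, Pow(-202, 2), Mul(274, -202))), Mul(-1, Pow(Add(1088, Add(3, Mul(-4, 16))), Rational(1, 2)))) = Add(Add(Rational(3, 2273627), Add(948, 40804, -55348)), Mul(-1, Pow(Add(1088, Add(3, -64)), Rational(1, 2)))) = Add(Add(Rational(3, 2273627), -13596), Mul(-1, Pow(Add(1088, -61), Rational(1, 2)))) = Add(Rational(-30912232689, 2273627), Mul(-1, Pow(1027, Rational(1, 2))))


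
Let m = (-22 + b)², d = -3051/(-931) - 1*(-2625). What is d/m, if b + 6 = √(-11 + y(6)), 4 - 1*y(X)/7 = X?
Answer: 1857216834/609321811 + 97877040*I/87045973 ≈ 3.048 + 1.1244*I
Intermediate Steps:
y(X) = 28 - 7*X
d = 2446926/931 (d = -3051*(-1/931) + 2625 = 3051/931 + 2625 = 2446926/931 ≈ 2628.3)
b = -6 + 5*I (b = -6 + √(-11 + (28 - 7*6)) = -6 + √(-11 + (28 - 42)) = -6 + √(-11 - 14) = -6 + √(-25) = -6 + 5*I ≈ -6.0 + 5.0*I)
m = (-28 + 5*I)² (m = (-22 + (-6 + 5*I))² = (-28 + 5*I)² ≈ 759.0 - 280.0*I)
d/m = 2446926/(931*(759 - 280*I)) = 2446926*((759 + 280*I)/654481)/931 = 2446926*(759 + 280*I)/609321811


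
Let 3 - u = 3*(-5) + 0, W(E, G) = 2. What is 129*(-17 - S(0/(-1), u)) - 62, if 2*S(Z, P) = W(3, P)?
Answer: -2384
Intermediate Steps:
u = 18 (u = 3 - (3*(-5) + 0) = 3 - (-15 + 0) = 3 - 1*(-15) = 3 + 15 = 18)
S(Z, P) = 1 (S(Z, P) = (½)*2 = 1)
129*(-17 - S(0/(-1), u)) - 62 = 129*(-17 - 1*1) - 62 = 129*(-17 - 1) - 62 = 129*(-18) - 62 = -2322 - 62 = -2384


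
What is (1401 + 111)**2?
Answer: 2286144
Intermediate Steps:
(1401 + 111)**2 = 1512**2 = 2286144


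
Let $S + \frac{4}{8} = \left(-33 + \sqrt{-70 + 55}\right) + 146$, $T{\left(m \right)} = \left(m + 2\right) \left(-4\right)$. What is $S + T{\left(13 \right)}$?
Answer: $\frac{105}{2} + i \sqrt{15} \approx 52.5 + 3.873 i$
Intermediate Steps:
$T{\left(m \right)} = -8 - 4 m$ ($T{\left(m \right)} = \left(2 + m\right) \left(-4\right) = -8 - 4 m$)
$S = \frac{225}{2} + i \sqrt{15}$ ($S = - \frac{1}{2} + \left(\left(-33 + \sqrt{-70 + 55}\right) + 146\right) = - \frac{1}{2} + \left(\left(-33 + \sqrt{-15}\right) + 146\right) = - \frac{1}{2} + \left(\left(-33 + i \sqrt{15}\right) + 146\right) = - \frac{1}{2} + \left(113 + i \sqrt{15}\right) = \frac{225}{2} + i \sqrt{15} \approx 112.5 + 3.873 i$)
$S + T{\left(13 \right)} = \left(\frac{225}{2} + i \sqrt{15}\right) - 60 = \frac{105}{2} + i \sqrt{15}$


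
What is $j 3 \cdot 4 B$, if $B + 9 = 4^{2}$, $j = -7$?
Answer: $-588$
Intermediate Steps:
$B = 7$ ($B = -9 + 4^{2} = -9 + 16 = 7$)
$j 3 \cdot 4 B = - 7 \cdot 3 \cdot 4 \cdot 7 = \left(-7\right) 12 \cdot 7 = \left(-84\right) 7 = -588$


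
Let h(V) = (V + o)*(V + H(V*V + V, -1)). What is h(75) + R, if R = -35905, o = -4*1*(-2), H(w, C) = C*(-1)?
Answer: -29597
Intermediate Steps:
H(w, C) = -C
o = 8 (o = -4*(-2) = 8)
h(V) = (1 + V)*(8 + V) (h(V) = (V + 8)*(V - 1*(-1)) = (8 + V)*(V + 1) = (8 + V)*(1 + V) = (1 + V)*(8 + V))
h(75) + R = (8 + 75**2 + 9*75) - 35905 = (8 + 5625 + 675) - 35905 = 6308 - 35905 = -29597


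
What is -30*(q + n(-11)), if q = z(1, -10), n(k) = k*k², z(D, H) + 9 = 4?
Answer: 40080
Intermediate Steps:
z(D, H) = -5 (z(D, H) = -9 + 4 = -5)
n(k) = k³
q = -5
-30*(q + n(-11)) = -30*(-5 + (-11)³) = -30*(-5 - 1331) = -30*(-1336) = 40080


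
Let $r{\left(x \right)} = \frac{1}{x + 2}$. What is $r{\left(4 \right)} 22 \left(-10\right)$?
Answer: $- \frac{110}{3} \approx -36.667$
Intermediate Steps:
$r{\left(x \right)} = \frac{1}{2 + x}$
$r{\left(4 \right)} 22 \left(-10\right) = \frac{1}{2 + 4} \cdot 22 \left(-10\right) = \frac{1}{6} \cdot 22 \left(-10\right) = \frac{11}{3} \left(-10\right) = - \frac{110}{3}$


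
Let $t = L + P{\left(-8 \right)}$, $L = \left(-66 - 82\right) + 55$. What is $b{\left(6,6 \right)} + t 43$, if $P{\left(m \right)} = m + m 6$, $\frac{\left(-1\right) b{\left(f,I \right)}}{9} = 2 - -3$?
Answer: $-6452$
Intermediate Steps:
$b{\left(f,I \right)} = -45$ ($b{\left(f,I \right)} = - 9 \left(2 - -3\right) = - 9 \left(2 + 3\right) = \left(-9\right) 5 = -45$)
$L = -93$ ($L = -148 + 55 = -93$)
$P{\left(m \right)} = 7 m$ ($P{\left(m \right)} = m + 6 m = 7 m$)
$t = -149$ ($t = -93 + 7 \left(-8\right) = -93 - 56 = -149$)
$b{\left(6,6 \right)} + t 43 = -45 - 6407 = -6452$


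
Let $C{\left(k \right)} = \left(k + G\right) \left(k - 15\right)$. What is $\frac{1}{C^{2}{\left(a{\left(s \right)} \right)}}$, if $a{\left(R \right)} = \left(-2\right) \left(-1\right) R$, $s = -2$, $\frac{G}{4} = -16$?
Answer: $\frac{1}{1669264} \approx 5.9907 \cdot 10^{-7}$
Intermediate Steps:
$G = -64$ ($G = 4 \left(-16\right) = -64$)
$a{\left(R \right)} = 2 R$
$C{\left(k \right)} = \left(-64 + k\right) \left(-15 + k\right)$ ($C{\left(k \right)} = \left(k - 64\right) \left(k - 15\right) = \left(-64 + k\right) \left(-15 + k\right)$)
$\frac{1}{C^{2}{\left(a{\left(s \right)} \right)}} = \frac{1}{\left(960 + \left(2 \left(-2\right)\right)^{2} - 79 \cdot 2 \left(-2\right)\right)^{2}} = \frac{1}{\left(960 + \left(-4\right)^{2} - -316\right)^{2}} = \frac{1}{\left(960 + 16 + 316\right)^{2}} = \frac{1}{1292^{2}} = \frac{1}{1669264}$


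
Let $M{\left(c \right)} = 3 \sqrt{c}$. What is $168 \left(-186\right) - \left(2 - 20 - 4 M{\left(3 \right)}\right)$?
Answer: $-31230 + 12 \sqrt{3} \approx -31209.0$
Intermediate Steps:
$168 \left(-186\right) - \left(2 - 20 - 4 M{\left(3 \right)}\right) = 168 \left(-186\right) - \left(2 - 20 - 12 \sqrt{3}\right) = -31248 + \left(\left(-2 - -20\right) + 12 \sqrt{3}\right) = -31248 + \left(\left(-2 + 20\right) + 12 \sqrt{3}\right) = -31248 + \left(18 + 12 \sqrt{3}\right) = -31230 + 12 \sqrt{3}$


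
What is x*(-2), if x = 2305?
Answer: -4610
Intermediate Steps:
x*(-2) = 2305*(-2) = -4610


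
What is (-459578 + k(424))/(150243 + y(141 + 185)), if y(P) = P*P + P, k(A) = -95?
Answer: -459673/256845 ≈ -1.7897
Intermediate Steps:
y(P) = P + P² (y(P) = P² + P = P + P²)
(-459578 + k(424))/(150243 + y(141 + 185)) = (-459578 - 95)/(150243 + (141 + 185)*(1 + (141 + 185))) = -459673/(150243 + 326*(1 + 326)) = -459673/(150243 + 326*327) = -459673/(150243 + 106602) = -459673/256845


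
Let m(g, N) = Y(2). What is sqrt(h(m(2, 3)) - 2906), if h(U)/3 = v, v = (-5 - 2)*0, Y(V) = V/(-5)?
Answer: I*sqrt(2906) ≈ 53.907*I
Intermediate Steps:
Y(V) = -V/5 (Y(V) = V*(-1/5) = -V/5)
m(g, N) = -2/5 (m(g, N) = -1/5*2 = -2/5)
v = 0 (v = -7*0 = 0)
h(U) = 0 (h(U) = 3*0 = 0)
sqrt(h(m(2, 3)) - 2906) = sqrt(0 - 2906) = sqrt(-2906) = I*sqrt(2906)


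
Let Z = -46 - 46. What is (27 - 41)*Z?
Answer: 1288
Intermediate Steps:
Z = -92
(27 - 41)*Z = (27 - 41)*(-92) = -14*(-92) = 1288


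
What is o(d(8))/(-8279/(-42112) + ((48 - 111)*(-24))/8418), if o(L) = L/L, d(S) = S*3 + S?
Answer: 59083136/22227661 ≈ 2.6581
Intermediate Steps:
d(S) = 4*S (d(S) = 3*S + S = 4*S)
o(L) = 1
o(d(8))/(-8279/(-42112) + ((48 - 111)*(-24))/8418) = 1/(-8279/(-42112) + ((48 - 111)*(-24))/8418) = 1/(-8279*(-1/42112) - 63*(-24)*(1/8418)) = 1/(8279/42112 + 1512*(1/8418)) = 1/(8279/42112 + 252/1403) = 1/(22227661/59083136) = 1*(59083136/22227661) = 59083136/22227661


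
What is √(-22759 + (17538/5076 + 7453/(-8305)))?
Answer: I*√124819332853690310/2342010 ≈ 150.85*I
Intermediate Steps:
√(-22759 + (17538/5076 + 7453/(-8305))) = √(-22759 + (17538*(1/5076) + 7453*(-1/8305))) = √(-22759 + (2923/846 - 7453/8305)) = √(-22759 + 17970277/7026030) = √(-159887446493/7026030) = I*√124819332853690310/2342010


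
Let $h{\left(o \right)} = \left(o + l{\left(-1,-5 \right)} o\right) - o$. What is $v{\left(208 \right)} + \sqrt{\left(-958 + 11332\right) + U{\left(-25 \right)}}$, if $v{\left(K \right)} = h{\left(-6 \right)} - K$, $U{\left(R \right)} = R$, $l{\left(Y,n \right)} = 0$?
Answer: $-208 + \sqrt{10349} \approx -106.27$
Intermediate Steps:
$h{\left(o \right)} = 0$ ($h{\left(o \right)} = \left(o + 0 o\right) - o = \left(o + 0\right) - o = o - o = 0$)
$v{\left(K \right)} = - K$ ($v{\left(K \right)} = 0 - K = - K$)
$v{\left(208 \right)} + \sqrt{\left(-958 + 11332\right) + U{\left(-25 \right)}} = \left(-1\right) 208 + \sqrt{\left(-958 + 11332\right) - 25} = -208 + \sqrt{10374 - 25} = -208 + \sqrt{10349}$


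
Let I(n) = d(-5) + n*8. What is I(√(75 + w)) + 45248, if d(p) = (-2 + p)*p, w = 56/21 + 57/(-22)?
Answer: 45283 + 4*√327030/33 ≈ 45352.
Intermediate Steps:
w = 5/66 (w = 56*(1/21) + 57*(-1/22) = 8/3 - 57/22 = 5/66 ≈ 0.075758)
d(p) = p*(-2 + p)
I(n) = 35 + 8*n (I(n) = -5*(-2 - 5) + n*8 = -5*(-7) + 8*n = 35 + 8*n)
I(√(75 + w)) + 45248 = (35 + 8*√(75 + 5/66)) + 45248 = (35 + 8*√(4955/66)) + 45248 = (35 + 8*(√327030/66)) + 45248 = (35 + 4*√327030/33) + 45248 = 45283 + 4*√327030/33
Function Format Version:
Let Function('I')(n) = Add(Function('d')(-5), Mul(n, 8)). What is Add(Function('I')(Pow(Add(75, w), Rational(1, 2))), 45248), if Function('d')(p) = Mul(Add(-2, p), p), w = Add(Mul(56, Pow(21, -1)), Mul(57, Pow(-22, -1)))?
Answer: Add(45283, Mul(Rational(4, 33), Pow(327030, Rational(1, 2)))) ≈ 45352.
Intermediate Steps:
w = Rational(5, 66) (w = Add(Mul(56, Rational(1, 21)), Mul(57, Rational(-1, 22))) = Add(Rational(8, 3), Rational(-57, 22)) = Rational(5, 66) ≈ 0.075758)
Function('d')(p) = Mul(p, Add(-2, p))
Function('I')(n) = Add(35, Mul(8, n)) (Function('I')(n) = Add(Mul(-5, Add(-2, -5)), Mul(n, 8)) = Add(Mul(-5, -7), Mul(8, n)) = Add(35, Mul(8, n)))
Add(Function('I')(Pow(Add(75, w), Rational(1, 2))), 45248) = Add(Add(35, Mul(8, Pow(Add(75, Rational(5, 66)), Rational(1, 2)))), 45248) = Add(Add(35, Mul(8, Pow(Rational(4955, 66), Rational(1, 2)))), 45248) = Add(Add(35, Mul(8, Mul(Rational(1, 66), Pow(327030, Rational(1, 2))))), 45248) = Add(Add(35, Mul(Rational(4, 33), Pow(327030, Rational(1, 2)))), 45248) = Add(45283, Mul(Rational(4, 33), Pow(327030, Rational(1, 2))))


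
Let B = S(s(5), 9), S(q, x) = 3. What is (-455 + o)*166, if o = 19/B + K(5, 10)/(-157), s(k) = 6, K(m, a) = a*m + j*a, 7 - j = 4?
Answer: -35119292/471 ≈ -74563.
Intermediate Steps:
j = 3 (j = 7 - 1*4 = 7 - 4 = 3)
K(m, a) = 3*a + a*m (K(m, a) = a*m + 3*a = 3*a + a*m)
B = 3
o = 2743/471 (o = 19/3 + (10*(3 + 5))/(-157) = 19*(⅓) + (10*8)*(-1/157) = 19/3 + 80*(-1/157) = 19/3 - 80/157 = 2743/471 ≈ 5.8238)
(-455 + o)*166 = (-455 + 2743/471)*166 = -211562/471*166 = -35119292/471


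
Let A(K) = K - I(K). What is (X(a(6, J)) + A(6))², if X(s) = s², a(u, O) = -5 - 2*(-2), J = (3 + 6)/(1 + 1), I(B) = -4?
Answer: 121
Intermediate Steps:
J = 9/2 ≈ 4.5000
a(u, O) = -1 (a(u, O) = -5 + 4 = -1)
A(K) = 4 + K (A(K) = K - 1*(-4) = K + 4 = 4 + K)
(X(a(6, J)) + A(6))² = ((-1)² + (4 + 6))² = (1 + 10)² = 11² = 121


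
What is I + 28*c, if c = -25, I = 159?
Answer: -541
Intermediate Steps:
I + 28*c = 159 + 28*(-25) = 159 - 700 = -541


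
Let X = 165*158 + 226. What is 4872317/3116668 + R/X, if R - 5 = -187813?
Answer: -57151591989/10244487716 ≈ -5.5788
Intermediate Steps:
R = -187808 (R = 5 - 187813 = -187808)
X = 26296 (X = 26070 + 226 = 26296)
4872317/3116668 + R/X = 4872317/3116668 - 187808/26296 = 4872317*(1/3116668) - 187808*1/26296 = 4872317/3116668 - 23476/3287 = -57151591989/10244487716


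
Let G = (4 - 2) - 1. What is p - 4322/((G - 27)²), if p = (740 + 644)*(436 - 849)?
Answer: -193200257/338 ≈ -5.7160e+5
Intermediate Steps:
G = 1 (G = 2 - 1 = 1)
p = -571592 (p = 1384*(-413) = -571592)
p - 4322/((G - 27)²) = -571592 - 4322/((1 - 27)²) = -571592 - 4322/((-26)²) = -571592 - 4322/676 = -571592 - 1*2161/338 = -571592 - 2161/338 = -193200257/338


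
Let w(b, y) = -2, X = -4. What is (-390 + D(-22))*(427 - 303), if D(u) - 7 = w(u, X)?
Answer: -47740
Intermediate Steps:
D(u) = 5 (D(u) = 7 - 2 = 5)
(-390 + D(-22))*(427 - 303) = (-390 + 5)*(427 - 303) = -385*124 = -47740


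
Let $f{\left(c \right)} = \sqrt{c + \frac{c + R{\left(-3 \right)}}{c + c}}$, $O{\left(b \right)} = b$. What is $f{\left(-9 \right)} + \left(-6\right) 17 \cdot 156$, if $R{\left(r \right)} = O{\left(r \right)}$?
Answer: $-15912 + \frac{5 i \sqrt{3}}{3} \approx -15912.0 + 2.8868 i$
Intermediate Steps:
$R{\left(r \right)} = r$
$f{\left(c \right)} = \sqrt{c + \frac{-3 + c}{2 c}}$ ($f{\left(c \right)} = \sqrt{c + \frac{c - 3}{c + c}} = \sqrt{c + \frac{-3 + c}{2 c}}$)
$f{\left(-9 \right)} + \left(-6\right) 17 \cdot 156 = \frac{\sqrt{2 - \frac{6}{-9} + 4 \left(-9\right)}}{2} + \left(-6\right) 17 \cdot 156 = \frac{\sqrt{2 - - \frac{2}{3} - 36}}{2} - 15912 = \frac{\sqrt{2 + \frac{2}{3} - 36}}{2} - 15912 = \frac{\sqrt{- \frac{100}{3}}}{2} - 15912 = \frac{\frac{10}{3} i \sqrt{3}}{2} - 15912 = \frac{5 i \sqrt{3}}{3} - 15912 = -15912 + \frac{5 i \sqrt{3}}{3}$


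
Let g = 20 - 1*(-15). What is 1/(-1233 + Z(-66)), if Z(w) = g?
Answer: -1/1198 ≈ -0.00083472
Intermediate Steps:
g = 35 (g = 20 + 15 = 35)
Z(w) = 35
1/(-1233 + Z(-66)) = 1/(-1233 + 35) = 1/(-1198) = -1/1198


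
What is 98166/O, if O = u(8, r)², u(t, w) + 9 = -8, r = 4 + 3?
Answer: 98166/289 ≈ 339.67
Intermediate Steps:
r = 7
u(t, w) = -17 (u(t, w) = -9 - 8 = -17)
O = 289 (O = (-17)² = 289)
98166/O = 98166/289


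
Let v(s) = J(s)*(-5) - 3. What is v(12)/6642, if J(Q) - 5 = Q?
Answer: -44/3321 ≈ -0.013249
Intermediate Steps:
J(Q) = 5 + Q
v(s) = -28 - 5*s (v(s) = (5 + s)*(-5) - 3 = (-25 - 5*s) - 3 = -28 - 5*s)
v(12)/6642 = (-28 - 5*12)/6642 = (-28 - 60)*(1/6642) = -88*1/6642 = -44/3321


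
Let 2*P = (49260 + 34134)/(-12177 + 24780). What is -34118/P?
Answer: -143329718/13899 ≈ -10312.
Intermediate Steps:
P = 13899/4201 (P = ((49260 + 34134)/(-12177 + 24780))/2 = (83394/12603)/2 = (83394*(1/12603))/2 = (1/2)*(27798/4201) = 13899/4201 ≈ 3.3085)
-34118/P = -34118/13899/4201 = -34118*4201/13899 = -143329718/13899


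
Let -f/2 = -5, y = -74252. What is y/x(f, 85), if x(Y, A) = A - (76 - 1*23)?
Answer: -18563/8 ≈ -2320.4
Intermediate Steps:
f = 10 (f = -2*(-5) = 10)
x(Y, A) = -53 + A (x(Y, A) = A - (76 - 23) = A - 1*53 = A - 53 = -53 + A)
y/x(f, 85) = -74252/(-53 + 85) = -74252/32 = -74252*1/32 = -18563/8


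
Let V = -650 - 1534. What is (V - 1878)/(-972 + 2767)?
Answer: -4062/1795 ≈ -2.2630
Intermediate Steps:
V = -2184
(V - 1878)/(-972 + 2767) = (-2184 - 1878)/(-972 + 2767) = -4062/1795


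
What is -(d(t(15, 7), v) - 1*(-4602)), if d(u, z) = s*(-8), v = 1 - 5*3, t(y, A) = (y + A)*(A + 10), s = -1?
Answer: -4610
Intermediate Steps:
t(y, A) = (10 + A)*(A + y) (t(y, A) = (A + y)*(10 + A) = (10 + A)*(A + y))
v = -14 (v = 1 - 15 = -14)
d(u, z) = 8 (d(u, z) = -1*(-8) = 8)
-(d(t(15, 7), v) - 1*(-4602)) = -(8 - 1*(-4602)) = -(8 + 4602) = -1*4610 = -4610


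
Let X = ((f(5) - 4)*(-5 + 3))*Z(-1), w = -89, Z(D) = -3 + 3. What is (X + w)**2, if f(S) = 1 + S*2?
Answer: 7921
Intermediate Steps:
f(S) = 1 + 2*S
Z(D) = 0
X = 0 (X = (((1 + 2*5) - 4)*(-5 + 3))*0 = (((1 + 10) - 4)*(-2))*0 = ((11 - 4)*(-2))*0 = (7*(-2))*0 = -14*0 = 0)
(X + w)**2 = (0 - 89)**2 = (-89)**2 = 7921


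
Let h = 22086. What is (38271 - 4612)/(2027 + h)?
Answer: 33659/24113 ≈ 1.3959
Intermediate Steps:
(38271 - 4612)/(2027 + h) = (38271 - 4612)/(2027 + 22086) = 33659/24113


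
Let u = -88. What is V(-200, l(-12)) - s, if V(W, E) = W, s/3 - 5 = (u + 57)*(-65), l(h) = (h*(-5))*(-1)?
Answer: -6260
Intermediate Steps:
l(h) = 5*h (l(h) = -5*h*(-1) = 5*h)
s = 6060 (s = 15 + 3*((-88 + 57)*(-65)) = 15 + 3*(-31*(-65)) = 15 + 3*2015 = 15 + 6045 = 6060)
V(-200, l(-12)) - s = -200 - 1*6060 = -200 - 6060 = -6260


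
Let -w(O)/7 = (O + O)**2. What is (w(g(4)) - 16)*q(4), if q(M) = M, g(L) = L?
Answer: -1856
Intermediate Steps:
w(O) = -28*O**2 (w(O) = -7*(O + O)**2 = -7*4*O**2 = -28*O**2)
(w(g(4)) - 16)*q(4) = (-28*4**2 - 16)*4 = (-28*16 - 16)*4 = (-448 - 16)*4 = -464*4 = -1856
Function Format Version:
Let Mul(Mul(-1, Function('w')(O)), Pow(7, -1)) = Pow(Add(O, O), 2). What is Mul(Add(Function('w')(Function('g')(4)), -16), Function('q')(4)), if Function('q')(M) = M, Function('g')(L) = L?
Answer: -1856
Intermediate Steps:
Function('w')(O) = Mul(-28, Pow(O, 2)) (Function('w')(O) = Mul(-7, Pow(Add(O, O), 2)) = Mul(-7, Pow(Mul(2, O), 2)) = Mul(-7, Mul(4, Pow(O, 2))) = Mul(-28, Pow(O, 2)))
Mul(Add(Function('w')(Function('g')(4)), -16), Function('q')(4)) = Mul(Add(Mul(-28, Pow(4, 2)), -16), 4) = Mul(Add(Mul(-28, 16), -16), 4) = Mul(Add(-448, -16), 4) = Mul(-464, 4) = -1856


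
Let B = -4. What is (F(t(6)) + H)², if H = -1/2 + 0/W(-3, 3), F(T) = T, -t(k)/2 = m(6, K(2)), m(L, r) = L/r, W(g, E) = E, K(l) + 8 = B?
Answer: ¼ ≈ 0.25000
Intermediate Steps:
K(l) = -12 (K(l) = -8 - 4 = -12)
t(k) = 1 (t(k) = -12/(-12) = -12*(-1)/12 = -2*(-½) = 1)
H = -½ (H = -1/2 + 0/3 = -1*½ + 0*(⅓) = -½ + 0 = -½ ≈ -0.50000)
(F(t(6)) + H)² = (1 - ½)² = (½)² = ¼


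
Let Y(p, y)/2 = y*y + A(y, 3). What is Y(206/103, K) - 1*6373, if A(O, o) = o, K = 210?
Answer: 81833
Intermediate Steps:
Y(p, y) = 6 + 2*y² (Y(p, y) = 2*(y*y + 3) = 2*(y² + 3) = 2*(3 + y²) = 6 + 2*y²)
Y(206/103, K) - 1*6373 = (6 + 2*210²) - 1*6373 = (6 + 2*44100) - 6373 = (6 + 88200) - 6373 = 88206 - 6373 = 81833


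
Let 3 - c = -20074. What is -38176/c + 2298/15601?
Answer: -549446830/313221277 ≈ -1.7542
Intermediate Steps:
c = 20077 (c = 3 - 1*(-20074) = 3 + 20074 = 20077)
-38176/c + 2298/15601 = -38176/20077 + 2298/15601 = -549446830/313221277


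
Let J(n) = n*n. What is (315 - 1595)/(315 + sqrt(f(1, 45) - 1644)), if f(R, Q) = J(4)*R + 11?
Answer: -9600/2401 + 640*I*sqrt(33)/7203 ≈ -3.9983 + 0.51042*I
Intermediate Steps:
J(n) = n**2
f(R, Q) = 11 + 16*R (f(R, Q) = 4**2*R + 11 = 16*R + 11 = 11 + 16*R)
(315 - 1595)/(315 + sqrt(f(1, 45) - 1644)) = (315 - 1595)/(315 + sqrt((11 + 16*1) - 1644)) = -1280/(315 + sqrt((11 + 16) - 1644)) = -1280/(315 + sqrt(27 - 1644)) = -1280/(315 + sqrt(-1617)) = -1280/(315 + 7*I*sqrt(33))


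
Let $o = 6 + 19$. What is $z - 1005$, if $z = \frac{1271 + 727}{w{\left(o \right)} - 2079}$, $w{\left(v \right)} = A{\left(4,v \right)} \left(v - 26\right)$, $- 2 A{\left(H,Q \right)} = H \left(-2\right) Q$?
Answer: $- \frac{2191893}{2179} \approx -1005.9$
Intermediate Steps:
$A{\left(H,Q \right)} = H Q$ ($A{\left(H,Q \right)} = - \frac{H \left(-2\right) Q}{2} = - \frac{- 2 H Q}{2} = - \frac{\left(-2\right) H Q}{2} = H Q$)
$o = 25$
$w{\left(v \right)} = 4 v \left(-26 + v\right)$ ($w{\left(v \right)} = 4 v \left(v - 26\right) = 4 v \left(-26 + v\right)$)
$z = - \frac{1998}{2179}$ ($z = \frac{1271 + 727}{4 \cdot 25 \left(-26 + 25\right) - 2079} = \frac{1998}{4 \cdot 25 \left(-1\right) - 2079} = \frac{1998}{-100 - 2079} = \frac{1998}{-2179} = 1998 \left(- \frac{1}{2179}\right) = - \frac{1998}{2179} \approx -0.91693$)
$z - 1005 = - \frac{1998}{2179} - 1005 = - \frac{2191893}{2179}$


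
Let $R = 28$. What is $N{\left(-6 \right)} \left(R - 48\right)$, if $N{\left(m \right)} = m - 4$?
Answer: $200$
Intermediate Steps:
$N{\left(m \right)} = -4 + m$
$N{\left(-6 \right)} \left(R - 48\right) = \left(-4 - 6\right) \left(28 - 48\right) = \left(-10\right) \left(-20\right) = 200$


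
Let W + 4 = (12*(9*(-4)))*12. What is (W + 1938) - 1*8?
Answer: -3258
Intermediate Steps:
W = -5188 (W = -4 + (12*(9*(-4)))*12 = -4 + (12*(-36))*12 = -4 - 432*12 = -4 - 5184 = -5188)
(W + 1938) - 1*8 = (-5188 + 1938) - 1*8 = -3250 - 8 = -3258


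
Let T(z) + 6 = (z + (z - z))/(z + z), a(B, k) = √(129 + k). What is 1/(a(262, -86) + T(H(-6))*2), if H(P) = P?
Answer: -11/78 - √43/78 ≈ -0.22510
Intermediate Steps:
T(z) = -11/2 (T(z) = -6 + (z + (z - z))/(z + z) = -6 + (z + 0)/((2*z)) = -6 + z*(1/(2*z)) = -6 + ½ = -11/2)
1/(a(262, -86) + T(H(-6))*2) = 1/(√(129 - 86) - 11/2*2) = 1/(√43 - 11) = 1/(-11 + √43)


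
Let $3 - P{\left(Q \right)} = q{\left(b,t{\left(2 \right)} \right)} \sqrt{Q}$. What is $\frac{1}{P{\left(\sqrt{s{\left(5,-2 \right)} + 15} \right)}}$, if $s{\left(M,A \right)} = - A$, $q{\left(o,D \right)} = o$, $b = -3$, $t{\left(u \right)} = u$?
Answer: $\frac{1}{3 + 3 \sqrt[4]{17}} \approx 0.10999$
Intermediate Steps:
$P{\left(Q \right)} = 3 + 3 \sqrt{Q}$ ($P{\left(Q \right)} = 3 - - 3 \sqrt{Q} = 3 + 3 \sqrt{Q}$)
$\frac{1}{P{\left(\sqrt{s{\left(5,-2 \right)} + 15} \right)}} = \frac{1}{3 + 3 \sqrt{\sqrt{\left(-1\right) \left(-2\right) + 15}}} = \frac{1}{3 + 3 \sqrt{\sqrt{2 + 15}}} = \frac{1}{3 + 3 \sqrt{\sqrt{17}}} = \frac{1}{3 + 3 \sqrt[4]{17}}$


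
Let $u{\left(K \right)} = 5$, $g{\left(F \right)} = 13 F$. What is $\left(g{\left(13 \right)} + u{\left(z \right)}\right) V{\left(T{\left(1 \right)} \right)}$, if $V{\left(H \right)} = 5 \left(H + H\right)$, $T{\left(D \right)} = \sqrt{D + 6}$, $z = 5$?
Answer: $1740 \sqrt{7} \approx 4603.6$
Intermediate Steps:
$T{\left(D \right)} = \sqrt{6 + D}$
$V{\left(H \right)} = 10 H$ ($V{\left(H \right)} = 5 \cdot 2 H = 10 H$)
$\left(g{\left(13 \right)} + u{\left(z \right)}\right) V{\left(T{\left(1 \right)} \right)} = \left(13 \cdot 13 + 5\right) 10 \sqrt{6 + 1} = \left(169 + 5\right) 10 \sqrt{7} = 174 \cdot 10 \sqrt{7} = 1740 \sqrt{7}$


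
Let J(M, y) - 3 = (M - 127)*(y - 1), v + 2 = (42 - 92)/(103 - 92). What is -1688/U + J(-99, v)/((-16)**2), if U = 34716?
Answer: 14718067/2221824 ≈ 6.6243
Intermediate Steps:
v = -72/11 (v = -2 + (42 - 92)/(103 - 92) = -2 - 50/11 = -72/11 ≈ -6.5455)
J(M, y) = 3 + (-1 + y)*(-127 + M) (J(M, y) = 3 + (M - 127)*(y - 1) = 3 + (-127 + M)*(-1 + y) = 3 + (-1 + y)*(-127 + M))
-1688/U + J(-99, v)/((-16)**2) = -1688/34716 + (130 - 1*(-99) - 127*(-72/11) - 99*(-72/11))/((-16)**2) = -1688*1/34716 + (130 + 99 + 9144/11 + 648)/256 = -422/8679 + (18791/11)*(1/256) = -422/8679 + 18791/2816 = 14718067/2221824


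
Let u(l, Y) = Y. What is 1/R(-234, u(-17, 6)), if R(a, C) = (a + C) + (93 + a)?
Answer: -1/369 ≈ -0.0027100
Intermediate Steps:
R(a, C) = 93 + C + 2*a (R(a, C) = (C + a) + (93 + a) = 93 + C + 2*a)
1/R(-234, u(-17, 6)) = 1/(93 + 6 + 2*(-234)) = 1/(93 + 6 - 468) = 1/(-369) = -1/369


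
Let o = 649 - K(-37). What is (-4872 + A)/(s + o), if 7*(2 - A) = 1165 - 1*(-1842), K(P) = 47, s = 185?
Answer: -37097/5509 ≈ -6.7339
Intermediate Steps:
o = 602 (o = 649 - 1*47 = 649 - 47 = 602)
A = -2993/7 (A = 2 - (1165 - 1*(-1842))/7 = 2 - (1165 + 1842)/7 = 2 - 1/7*3007 = 2 - 3007/7 = -2993/7 ≈ -427.57)
(-4872 + A)/(s + o) = (-4872 - 2993/7)/(185 + 602) = -37097/7/787 = -37097/7*1/787 = -37097/5509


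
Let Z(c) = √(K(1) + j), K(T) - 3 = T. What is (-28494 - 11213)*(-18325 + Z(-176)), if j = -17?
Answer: 727630775 - 39707*I*√13 ≈ 7.2763e+8 - 1.4317e+5*I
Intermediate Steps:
K(T) = 3 + T
Z(c) = I*√13 (Z(c) = √((3 + 1) - 17) = √(4 - 17) = √(-13) = I*√13)
(-28494 - 11213)*(-18325 + Z(-176)) = (-28494 - 11213)*(-18325 + I*√13) = -39707*(-18325 + I*√13) = 727630775 - 39707*I*√13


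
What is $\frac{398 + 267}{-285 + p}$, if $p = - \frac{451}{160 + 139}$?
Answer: $- \frac{28405}{12238} \approx -2.321$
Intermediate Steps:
$p = - \frac{451}{299} \approx -1.5084$
$\frac{398 + 267}{-285 + p} = \frac{398 + 267}{-285 - \frac{451}{299}} = \frac{665}{- \frac{85666}{299}} = 665 \left(- \frac{299}{85666}\right) = - \frac{28405}{12238}$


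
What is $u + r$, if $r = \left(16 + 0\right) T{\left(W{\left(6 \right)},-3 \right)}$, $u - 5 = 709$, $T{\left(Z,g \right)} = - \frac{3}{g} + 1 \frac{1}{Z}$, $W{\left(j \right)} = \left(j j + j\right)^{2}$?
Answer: $\frac{321934}{441} \approx 730.01$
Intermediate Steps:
$W{\left(j \right)} = \left(j + j^{2}\right)^{2}$ ($W{\left(j \right)} = \left(j^{2} + j\right)^{2} = \left(j + j^{2}\right)^{2}$)
$T{\left(Z,g \right)} = \frac{1}{Z} - \frac{3}{g}$ ($T{\left(Z,g \right)} = - \frac{3}{g} + \frac{1}{Z} = \frac{1}{Z} - \frac{3}{g}$)
$u = 714$ ($u = 5 + 709 = 714$)
$r = \frac{7060}{441}$ ($r = \left(16 + 0\right) \left(\frac{1}{6^{2} \left(1 + 6\right)^{2}} - \frac{3}{-3}\right) = 16 \left(\frac{1}{36 \cdot 7^{2}} - -1\right) = 16 \left(\frac{1}{36 \cdot 49} + 1\right) = 16 \left(\frac{1}{1764} + 1\right) = 16 \cdot \frac{1765}{1764} = \frac{7060}{441} \approx 16.009$)
$u + r = 714 + \frac{7060}{441} = \frac{321934}{441}$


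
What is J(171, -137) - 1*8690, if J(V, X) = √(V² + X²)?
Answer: -8690 + √48010 ≈ -8470.9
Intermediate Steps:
J(171, -137) - 1*8690 = √(171² + (-137)²) - 1*8690 = √(29241 + 18769) - 8690 = √48010 - 8690 = -8690 + √48010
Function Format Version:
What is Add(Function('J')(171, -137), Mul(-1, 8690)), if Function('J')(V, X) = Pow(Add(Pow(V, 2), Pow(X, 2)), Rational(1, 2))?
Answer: Add(-8690, Pow(48010, Rational(1, 2))) ≈ -8470.9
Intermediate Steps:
Add(Function('J')(171, -137), Mul(-1, 8690)) = Add(Pow(Add(Pow(171, 2), Pow(-137, 2)), Rational(1, 2)), Mul(-1, 8690)) = Add(Pow(Add(29241, 18769), Rational(1, 2)), -8690) = Add(Pow(48010, Rational(1, 2)), -8690) = Add(-8690, Pow(48010, Rational(1, 2)))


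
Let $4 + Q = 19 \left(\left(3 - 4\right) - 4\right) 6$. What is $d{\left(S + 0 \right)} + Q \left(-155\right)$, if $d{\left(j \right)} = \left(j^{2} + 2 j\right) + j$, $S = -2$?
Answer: $88968$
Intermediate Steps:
$Q = -574$ ($Q = -4 + 19 \left(\left(3 - 4\right) - 4\right) 6 = -4 + 19 \left(-1 - 4\right) 6 = -4 + 19 \left(\left(-5\right) 6\right) = -4 + 19 \left(-30\right) = -4 - 570 = -574$)
$d{\left(j \right)} = j^{2} + 3 j$
$d{\left(S + 0 \right)} + Q \left(-155\right) = \left(-2 + 0\right) \left(3 + \left(-2 + 0\right)\right) - -88970 = - 2 \left(3 - 2\right) + 88970 = \left(-2\right) 1 + 88970 = -2 + 88970 = 88968$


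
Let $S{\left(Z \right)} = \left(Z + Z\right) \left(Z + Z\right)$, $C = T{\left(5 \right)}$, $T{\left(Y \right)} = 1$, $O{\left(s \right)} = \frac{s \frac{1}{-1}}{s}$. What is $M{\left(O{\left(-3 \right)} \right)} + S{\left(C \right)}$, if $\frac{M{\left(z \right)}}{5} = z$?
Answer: $-1$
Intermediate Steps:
$O{\left(s \right)} = -1$ ($O{\left(s \right)} = \frac{s \left(-1\right)}{s} = \frac{\left(-1\right) s}{s} = -1$)
$M{\left(z \right)} = 5 z$
$C = 1$
$S{\left(Z \right)} = 4 Z^{2}$ ($S{\left(Z \right)} = 2 Z 2 Z = 4 Z^{2}$)
$M{\left(O{\left(-3 \right)} \right)} + S{\left(C \right)} = 5 \left(-1\right) + 4 \cdot 1^{2} = -5 + 4 \cdot 1 = -5 + 4 = -1$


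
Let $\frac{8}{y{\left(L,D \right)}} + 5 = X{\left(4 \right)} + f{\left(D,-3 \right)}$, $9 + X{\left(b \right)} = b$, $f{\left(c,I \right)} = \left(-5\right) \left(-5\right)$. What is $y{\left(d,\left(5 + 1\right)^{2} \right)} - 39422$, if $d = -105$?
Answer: $- \frac{591322}{15} \approx -39421.0$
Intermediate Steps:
$f{\left(c,I \right)} = 25$
$X{\left(b \right)} = -9 + b$
$y{\left(L,D \right)} = \frac{8}{15}$ ($y{\left(L,D \right)} = \frac{8}{-5 + \left(\left(-9 + 4\right) + 25\right)} = \frac{8}{-5 + \left(-5 + 25\right)} = \frac{8}{-5 + 20} = \frac{8}{15}$)
$y{\left(d,\left(5 + 1\right)^{2} \right)} - 39422 = \frac{8}{15} - 39422 = - \frac{591322}{15}$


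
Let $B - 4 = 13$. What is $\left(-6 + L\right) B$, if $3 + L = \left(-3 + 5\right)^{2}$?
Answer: $-85$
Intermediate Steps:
$L = 1$ ($L = -3 + \left(-3 + 5\right)^{2} = -3 + 2^{2} = -3 + 4 = 1$)
$B = 17$ ($B = 4 + 13 = 17$)
$\left(-6 + L\right) B = \left(-6 + 1\right) 17 = \left(-5\right) 17 = -85$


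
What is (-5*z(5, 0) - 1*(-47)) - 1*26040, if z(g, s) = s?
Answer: -25993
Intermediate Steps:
(-5*z(5, 0) - 1*(-47)) - 1*26040 = (-5*0 - 1*(-47)) - 1*26040 = (0 + 47) - 26040 = 47 - 26040 = -25993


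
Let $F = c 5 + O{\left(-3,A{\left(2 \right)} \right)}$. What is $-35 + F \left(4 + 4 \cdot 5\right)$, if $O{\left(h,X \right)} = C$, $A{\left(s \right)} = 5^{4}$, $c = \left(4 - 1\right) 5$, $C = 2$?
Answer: $1813$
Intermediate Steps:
$c = 15$ ($c = 3 \cdot 5 = 15$)
$A{\left(s \right)} = 625$
$O{\left(h,X \right)} = 2$
$F = 77$ ($F = 15 \cdot 5 + 2 = 75 + 2 = 77$)
$-35 + F \left(4 + 4 \cdot 5\right) = -35 + 77 \left(4 + 4 \cdot 5\right) = -35 + 77 \left(4 + 20\right) = -35 + 77 \cdot 24 = -35 + 1848 = 1813$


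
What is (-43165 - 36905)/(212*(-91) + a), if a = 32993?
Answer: -26690/4567 ≈ -5.8441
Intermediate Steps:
(-43165 - 36905)/(212*(-91) + a) = (-43165 - 36905)/(212*(-91) + 32993) = -80070/(-19292 + 32993) = -80070/13701 = -80070*1/13701 = -26690/4567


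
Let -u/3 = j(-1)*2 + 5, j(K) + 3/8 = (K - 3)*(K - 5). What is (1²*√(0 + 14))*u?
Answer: -627*√14/4 ≈ -586.50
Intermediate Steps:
j(K) = -3/8 + (-5 + K)*(-3 + K) (j(K) = -3/8 + (K - 3)*(K - 5) = -3/8 + (-3 + K)*(-5 + K) = -3/8 + (-5 + K)*(-3 + K))
u = -627/4 (u = -3*((117/8 + (-1)² - 8*(-1))*2 + 5) = -3*((117/8 + 1 + 8)*2 + 5) = -3*((189/8)*2 + 5) = -3*(189/4 + 5) = -3*209/4 = -627/4 ≈ -156.75)
(1²*√(0 + 14))*u = (1²*√(0 + 14))*(-627/4) = (1*√14)*(-627/4) = √14*(-627/4) = -627*√14/4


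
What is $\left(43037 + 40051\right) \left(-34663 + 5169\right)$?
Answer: $-2450597472$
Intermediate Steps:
$\left(43037 + 40051\right) \left(-34663 + 5169\right) = 83088 \left(-29494\right) = -2450597472$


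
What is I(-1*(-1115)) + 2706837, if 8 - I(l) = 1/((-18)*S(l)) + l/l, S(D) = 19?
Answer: 925740649/342 ≈ 2.7068e+6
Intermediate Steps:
I(l) = 2395/342 (I(l) = 8 - (1/(-18*19) + l/l) = 8 - (-1/18*1/19 + 1) = 8 - (-1/342 + 1) = 8 - 1*341/342 = 8 - 341/342 = 2395/342)
I(-1*(-1115)) + 2706837 = 2395/342 + 2706837 = 925740649/342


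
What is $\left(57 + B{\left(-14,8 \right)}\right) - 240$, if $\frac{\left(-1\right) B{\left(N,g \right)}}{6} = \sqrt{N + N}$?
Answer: $-183 - 12 i \sqrt{7} \approx -183.0 - 31.749 i$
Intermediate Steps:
$B{\left(N,g \right)} = - 6 \sqrt{2} \sqrt{N}$ ($B{\left(N,g \right)} = - 6 \sqrt{N + N} = - 6 \sqrt{2 N} = - 6 \sqrt{2} \sqrt{N}$)
$\left(57 + B{\left(-14,8 \right)}\right) - 240 = \left(57 - 6 \sqrt{2} \sqrt{-14}\right) - 240 = \left(57 - 6 \sqrt{2} i \sqrt{14}\right) - 240 = \left(57 - 12 i \sqrt{7}\right) - 240 = -183 - 12 i \sqrt{7}$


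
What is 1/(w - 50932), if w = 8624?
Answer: -1/42308 ≈ -2.3636e-5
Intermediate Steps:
1/(w - 50932) = 1/(8624 - 50932) = 1/(-42308) = -1/42308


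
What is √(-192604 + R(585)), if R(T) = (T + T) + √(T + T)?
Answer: √(-191434 + 3*√130) ≈ 437.49*I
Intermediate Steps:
R(T) = 2*T + √2*√T (R(T) = 2*T + √(2*T) = 2*T + √2*√T)
√(-192604 + R(585)) = √(-192604 + (2*585 + √2*√585)) = √(-192604 + (1170 + √2*(3*√65))) = √(-192604 + (1170 + 3*√130)) = √(-191434 + 3*√130)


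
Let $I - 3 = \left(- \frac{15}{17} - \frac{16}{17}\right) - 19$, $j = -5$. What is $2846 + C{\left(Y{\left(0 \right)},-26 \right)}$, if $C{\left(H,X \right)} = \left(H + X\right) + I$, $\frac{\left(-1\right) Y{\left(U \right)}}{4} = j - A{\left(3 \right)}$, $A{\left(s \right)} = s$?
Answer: $\frac{48181}{17} \approx 2834.2$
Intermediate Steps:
$Y{\left(U \right)} = 32$ ($Y{\left(U \right)} = - 4 \left(-5 - 3\right) = \left(-4\right) \left(-8\right) = 32$)
$I = - \frac{303}{17}$ ($I = 3 - \frac{354}{17} = - \frac{303}{17} \approx -17.824$)
$C{\left(H,X \right)} = - \frac{303}{17} + H + X$ ($C{\left(H,X \right)} = \left(H + X\right) - \frac{303}{17} = - \frac{303}{17} + H + X$)
$2846 + C{\left(Y{\left(0 \right)},-26 \right)} = 2846 - \frac{201}{17} = \frac{48181}{17}$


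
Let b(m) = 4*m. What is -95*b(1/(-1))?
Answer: 380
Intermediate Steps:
-95*b(1/(-1)) = -95*4*(1/(-1)) = -95*4*(1*(-1)) = -95*4*(-1) = -95*(-4) = -19*(-20) = 380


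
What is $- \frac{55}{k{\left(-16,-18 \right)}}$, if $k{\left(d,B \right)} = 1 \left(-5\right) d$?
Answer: $- \frac{11}{16} \approx -0.6875$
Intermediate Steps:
$k{\left(d,B \right)} = - 5 d$
$- \frac{55}{k{\left(-16,-18 \right)}} = - \frac{55}{\left(-5\right) \left(-16\right)} = - \frac{55}{80} = \left(-55\right) \frac{1}{80} = - \frac{11}{16}$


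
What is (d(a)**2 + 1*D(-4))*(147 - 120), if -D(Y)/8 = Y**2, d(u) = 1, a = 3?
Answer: -3429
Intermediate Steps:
D(Y) = -8*Y**2
(d(a)**2 + 1*D(-4))*(147 - 120) = (1**2 + 1*(-8*(-4)**2))*(147 - 120) = (1 + 1*(-8*16))*27 = (1 + 1*(-128))*27 = (1 - 128)*27 = -127*27 = -3429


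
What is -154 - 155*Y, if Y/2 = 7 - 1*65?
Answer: 17826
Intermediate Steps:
Y = -116 (Y = 2*(7 - 1*65) = 2*(7 - 65) = 2*(-58) = -116)
-154 - 155*Y = -154 - 155*(-116) = -154 + 17980 = 17826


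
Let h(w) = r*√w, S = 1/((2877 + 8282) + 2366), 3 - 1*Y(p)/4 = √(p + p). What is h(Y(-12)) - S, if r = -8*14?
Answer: -1/13525 - 224*√(3 - 2*I*√6) ≈ -468.38 + 262.4*I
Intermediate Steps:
Y(p) = 12 - 4*√2*√p (Y(p) = 12 - 4*√(p + p) = 12 - 4*√2*√p)
r = -112
S = 1/13525 (S = 1/(11159 + 2366) = 1/13525 ≈ 7.3937e-5)
h(w) = -112*√w
h(Y(-12)) - S = -112*√(12 - 4*√2*√(-12)) - 1*1/13525 = -112*√(12 - 4*√2*2*I*√3) - 1/13525 = -112*√(12 - 8*I*√6) - 1/13525 = -1/13525 - 112*√(12 - 8*I*√6)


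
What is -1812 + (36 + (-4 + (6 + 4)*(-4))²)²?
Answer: 3886972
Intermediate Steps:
-1812 + (36 + (-4 + (6 + 4)*(-4))²)² = -1812 + (36 + (-4 + 10*(-4))²)² = -1812 + (36 + (-4 - 40)²)² = -1812 + (36 + (-44)²)² = -1812 + (36 + 1936)² = -1812 + 1972² = -1812 + 3888784 = 3886972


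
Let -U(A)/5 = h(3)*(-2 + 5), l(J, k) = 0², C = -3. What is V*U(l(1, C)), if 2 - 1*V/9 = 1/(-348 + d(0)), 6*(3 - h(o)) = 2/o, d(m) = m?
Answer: -45305/58 ≈ -781.12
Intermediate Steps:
h(o) = 3 - 1/(3*o)
l(J, k) = 0
V = 2091/116 (V = 18 - 9/(-348 + 0) = 18 - 9/(-348) = 18 - 9*(-1/348) = 18 + 3/116 = 2091/116 ≈ 18.026)
U(A) = -130/3 (U(A) = -5*(3 - ⅓/3)*(-2 + 5) = -5*(3 - ⅓*⅓)*3 = -5*(3 - ⅑)*3 = -130*3/9 = -5*26/3 = -130/3)
V*U(l(1, C)) = (2091/116)*(-130/3) = -45305/58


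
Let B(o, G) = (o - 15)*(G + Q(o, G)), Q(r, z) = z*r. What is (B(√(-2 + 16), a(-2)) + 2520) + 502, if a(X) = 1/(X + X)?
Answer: 12089/4 + 7*√14/2 ≈ 3035.3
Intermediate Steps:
a(X) = 1/(2*X)
Q(r, z) = r*z
B(o, G) = (-15 + o)*(G + G*o) (B(o, G) = (o - 15)*(G + o*G) = (-15 + o)*(G + G*o))
(B(√(-2 + 16), a(-2)) + 2520) + 502 = (((½)/(-2))*(-15 + (√(-2 + 16))² - 14*√(-2 + 16)) + 2520) + 502 = (((½)*(-½))*(-15 + (√14)² - 14*√14) + 2520) + 502 = (-(-15 + 14 - 14*√14)/4 + 2520) + 502 = (-(-1 - 14*√14)/4 + 2520) + 502 = ((¼ + 7*√14/2) + 2520) + 502 = (10081/4 + 7*√14/2) + 502 = 12089/4 + 7*√14/2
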